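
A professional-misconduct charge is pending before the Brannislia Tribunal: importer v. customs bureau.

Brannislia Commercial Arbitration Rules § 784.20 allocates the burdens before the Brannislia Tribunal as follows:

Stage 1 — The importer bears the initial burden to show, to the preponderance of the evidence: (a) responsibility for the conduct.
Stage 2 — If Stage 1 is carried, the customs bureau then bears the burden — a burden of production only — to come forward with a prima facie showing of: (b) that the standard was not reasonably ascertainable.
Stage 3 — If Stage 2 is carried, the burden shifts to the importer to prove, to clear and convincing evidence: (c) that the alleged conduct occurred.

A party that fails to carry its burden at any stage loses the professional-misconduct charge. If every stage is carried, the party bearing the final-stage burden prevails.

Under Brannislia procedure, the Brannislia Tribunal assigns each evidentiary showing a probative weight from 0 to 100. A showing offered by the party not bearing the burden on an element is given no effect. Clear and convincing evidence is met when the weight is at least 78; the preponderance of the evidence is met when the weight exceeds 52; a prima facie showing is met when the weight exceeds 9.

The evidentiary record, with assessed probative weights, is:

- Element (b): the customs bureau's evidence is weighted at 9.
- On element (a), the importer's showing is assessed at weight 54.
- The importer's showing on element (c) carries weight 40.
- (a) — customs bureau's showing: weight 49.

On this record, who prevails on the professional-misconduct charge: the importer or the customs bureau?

importer

Stage 1 (importer, the preponderance of the evidence, weight exceeds 52): (a) 54 (customs bureau's 49 disregarded) > 52 — meets.
  All elements met. The burden passes to the customs bureau.
Stage 2 (customs bureau, a prima facie showing, weight exceeds 9): (b) 9 ≤ 9 — fails.
  Not every element is met, so the customs bureau fails to carry Stage 2.
So the importer prevails.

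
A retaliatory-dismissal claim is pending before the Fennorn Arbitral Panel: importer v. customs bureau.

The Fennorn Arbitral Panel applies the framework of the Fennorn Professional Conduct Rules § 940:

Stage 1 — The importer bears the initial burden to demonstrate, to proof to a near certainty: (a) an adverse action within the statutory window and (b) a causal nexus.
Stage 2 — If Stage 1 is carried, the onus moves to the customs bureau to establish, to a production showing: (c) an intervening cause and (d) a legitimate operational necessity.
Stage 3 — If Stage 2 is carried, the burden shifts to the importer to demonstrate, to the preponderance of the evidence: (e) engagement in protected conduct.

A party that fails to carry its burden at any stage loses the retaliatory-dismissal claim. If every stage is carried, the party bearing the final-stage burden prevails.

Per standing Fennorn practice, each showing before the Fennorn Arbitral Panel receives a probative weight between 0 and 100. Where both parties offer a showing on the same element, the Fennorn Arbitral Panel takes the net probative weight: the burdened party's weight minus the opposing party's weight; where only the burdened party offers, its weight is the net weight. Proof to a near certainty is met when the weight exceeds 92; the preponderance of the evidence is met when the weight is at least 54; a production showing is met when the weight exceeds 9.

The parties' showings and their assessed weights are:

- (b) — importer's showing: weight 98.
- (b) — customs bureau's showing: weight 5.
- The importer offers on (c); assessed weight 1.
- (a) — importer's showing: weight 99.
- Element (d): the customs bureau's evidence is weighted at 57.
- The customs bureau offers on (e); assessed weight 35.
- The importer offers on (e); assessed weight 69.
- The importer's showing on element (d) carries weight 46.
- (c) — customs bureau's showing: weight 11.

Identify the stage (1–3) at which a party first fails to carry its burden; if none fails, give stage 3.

stage 3

Stage 1 — burden on importer; standard: proof to a near certainty (weight exceeds 92).
    (a): 99 > 92 [met]
    (b): 98 − 5 = 93 > 92 [met]
  The importer carries Stage 1; the customs bureau now bears the burden.
Stage 2 — burden on customs bureau; standard: a production showing (weight exceeds 9).
    (c): 11 − 1 = 10 > 9 [met]
    (d): 57 − 46 = 11 > 9 [met]
  All elements met. The burden passes to the importer.
Stage 3 — burden on importer; standard: the preponderance of the evidence (weight is at least 54).
    (e): 69 − 35 = 34 < 54 [not met]
  Stage 3 not carried; the importer fails its burden.
The customs bureau prevails.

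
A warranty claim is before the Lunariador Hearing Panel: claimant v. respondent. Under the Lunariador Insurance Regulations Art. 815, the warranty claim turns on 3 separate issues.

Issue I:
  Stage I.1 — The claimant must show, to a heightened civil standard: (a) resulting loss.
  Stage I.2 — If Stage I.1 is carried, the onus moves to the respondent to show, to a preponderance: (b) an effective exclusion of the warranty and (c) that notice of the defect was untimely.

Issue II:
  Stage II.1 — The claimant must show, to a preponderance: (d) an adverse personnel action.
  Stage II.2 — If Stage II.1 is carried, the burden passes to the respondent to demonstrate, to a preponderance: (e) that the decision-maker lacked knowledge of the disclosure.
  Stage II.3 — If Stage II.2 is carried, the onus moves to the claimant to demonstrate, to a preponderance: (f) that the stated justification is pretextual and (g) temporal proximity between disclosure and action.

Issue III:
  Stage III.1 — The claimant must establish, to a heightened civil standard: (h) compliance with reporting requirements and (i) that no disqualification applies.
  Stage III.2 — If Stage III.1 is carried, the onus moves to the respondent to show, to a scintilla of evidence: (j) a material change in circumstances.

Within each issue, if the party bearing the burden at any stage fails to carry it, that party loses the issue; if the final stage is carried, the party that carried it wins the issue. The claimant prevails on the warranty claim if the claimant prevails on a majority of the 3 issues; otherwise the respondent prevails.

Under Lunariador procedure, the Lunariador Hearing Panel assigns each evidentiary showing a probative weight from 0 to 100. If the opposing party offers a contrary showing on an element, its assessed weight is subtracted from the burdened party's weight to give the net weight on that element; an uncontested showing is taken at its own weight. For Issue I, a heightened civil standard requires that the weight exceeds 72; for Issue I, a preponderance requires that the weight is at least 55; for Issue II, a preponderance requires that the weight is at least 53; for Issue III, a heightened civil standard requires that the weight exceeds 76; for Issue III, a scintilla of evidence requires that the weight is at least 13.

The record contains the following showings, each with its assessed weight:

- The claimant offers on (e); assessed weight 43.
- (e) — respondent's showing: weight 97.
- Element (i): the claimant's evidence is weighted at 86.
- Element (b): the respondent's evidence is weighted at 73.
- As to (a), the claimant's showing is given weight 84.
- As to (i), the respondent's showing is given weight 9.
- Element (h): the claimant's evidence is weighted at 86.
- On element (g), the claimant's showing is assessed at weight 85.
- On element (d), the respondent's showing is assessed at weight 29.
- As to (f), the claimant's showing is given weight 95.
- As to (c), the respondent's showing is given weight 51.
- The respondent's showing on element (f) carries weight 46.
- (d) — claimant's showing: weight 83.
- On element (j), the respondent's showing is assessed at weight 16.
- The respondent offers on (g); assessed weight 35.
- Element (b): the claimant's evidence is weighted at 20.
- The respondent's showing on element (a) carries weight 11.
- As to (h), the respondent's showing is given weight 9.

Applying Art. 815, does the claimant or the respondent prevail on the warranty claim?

— Issue I —
At Stage I.1 the claimant must meet a heightened civil standard (weight exceeds 72): on (a) the weight is 84 less the opposing 11 gives net 73, > 72, so (a) meets the standard.
  Stage I.1 is satisfied; the onus moves to the respondent.
At Stage I.2 the respondent must meet a preponderance (weight is at least 55): on (b) the weight is 73 less the opposing 20 gives net 53, < 55, so (b) does not meet the standard; on (c) the weight is 51, which does not reach 55, so (c) does not meet the standard.
  Not every element is met, so the respondent fails to carry Stage I.2.
The analysis ends at Stage I.2; the claimant prevails on this issue.
— Issue II —
Stage II.1 (claimant, a preponderance, weight is at least 53): (d) net 83−29=54 ≥ 53 — meets.
  All elements met. The burden passes to the respondent.
Stage II.2 (respondent, a preponderance, weight is at least 53): (e) net 97−43=54 ≥ 53 — meets.
  Stage II.2 carried; the burden shifts to the claimant.
Stage II.3 (claimant, a preponderance, weight is at least 53): (f) net 95−46=49 < 53 — fails; (g) net 85−35=50 < 53 — fails.
  The claimant does not carry Stage II.3.
The respondent prevails on this issue.
— Issue III —
At Stage III.1 the claimant must meet a heightened civil standard (weight exceeds 76): on (h) the weight is 86 less the opposing 9 gives net 77, which does exceed 76, so (h) meets the standard; on (i) the weight is 86 less the opposing 9 gives net 77, > 76, so (i) meets the standard.
  Stage III.1 is satisfied; the onus moves to the respondent.
At Stage III.2 the respondent must meet a scintilla of evidence (weight is at least 13): on (j) the weight is 16, ≥ 13, so (j) meets the standard.
  The respondent carries the last stage.
Every stage carried; the respondent prevails on this issue.
Per-issue: Issue I → claimant; Issue II → respondent; Issue III → respondent. The claimant must prevail on a majority of issues; overall, the respondent prevails.

respondent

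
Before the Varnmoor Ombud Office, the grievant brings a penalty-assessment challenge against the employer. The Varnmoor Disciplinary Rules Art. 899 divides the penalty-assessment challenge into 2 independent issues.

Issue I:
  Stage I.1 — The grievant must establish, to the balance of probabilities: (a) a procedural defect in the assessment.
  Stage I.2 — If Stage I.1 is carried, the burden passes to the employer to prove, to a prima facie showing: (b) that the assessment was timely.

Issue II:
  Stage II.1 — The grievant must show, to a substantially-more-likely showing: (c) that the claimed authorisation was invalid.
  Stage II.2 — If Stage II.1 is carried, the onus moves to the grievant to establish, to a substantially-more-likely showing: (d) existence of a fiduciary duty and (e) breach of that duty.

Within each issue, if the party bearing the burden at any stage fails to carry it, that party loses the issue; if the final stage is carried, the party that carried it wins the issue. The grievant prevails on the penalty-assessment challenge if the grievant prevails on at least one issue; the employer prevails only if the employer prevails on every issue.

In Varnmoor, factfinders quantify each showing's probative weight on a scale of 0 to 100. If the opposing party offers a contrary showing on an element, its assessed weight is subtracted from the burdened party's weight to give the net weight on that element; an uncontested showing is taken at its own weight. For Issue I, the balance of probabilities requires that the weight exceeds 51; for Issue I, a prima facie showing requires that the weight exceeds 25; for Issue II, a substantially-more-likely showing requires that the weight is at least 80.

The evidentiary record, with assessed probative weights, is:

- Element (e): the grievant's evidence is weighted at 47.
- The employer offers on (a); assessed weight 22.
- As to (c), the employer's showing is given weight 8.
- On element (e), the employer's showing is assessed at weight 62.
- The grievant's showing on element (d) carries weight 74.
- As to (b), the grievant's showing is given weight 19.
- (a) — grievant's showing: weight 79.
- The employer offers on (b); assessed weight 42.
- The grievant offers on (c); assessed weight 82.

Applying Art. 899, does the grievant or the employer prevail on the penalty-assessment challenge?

grievant

— Issue I —
Stage I.1 — burden on grievant; standard: the balance of probabilities (weight exceeds 51).
    (a): 79 − 22 = 57 > 51 [met]
  Stage I.1 is satisfied; the onus moves to the employer.
Stage I.2 — burden on employer; standard: a prima facie showing (weight exceeds 25).
    (b): 42 − 19 = 23 ≤ 25 [not met]
  Stage I.2 not carried; the employer fails its burden.
So the grievant prevails on this issue.
— Issue II —
Stage II.1 (grievant, a substantially-more-likely showing, weight is at least 80): (c) net 82−8=74 < 80 — fails.
  Not every element is met, so the grievant fails to carry Stage II.1.
So the employer prevails on this issue.
Per-issue: Issue I → grievant; Issue II → employer. The grievant must prevail on at least one issue; overall, the grievant prevails.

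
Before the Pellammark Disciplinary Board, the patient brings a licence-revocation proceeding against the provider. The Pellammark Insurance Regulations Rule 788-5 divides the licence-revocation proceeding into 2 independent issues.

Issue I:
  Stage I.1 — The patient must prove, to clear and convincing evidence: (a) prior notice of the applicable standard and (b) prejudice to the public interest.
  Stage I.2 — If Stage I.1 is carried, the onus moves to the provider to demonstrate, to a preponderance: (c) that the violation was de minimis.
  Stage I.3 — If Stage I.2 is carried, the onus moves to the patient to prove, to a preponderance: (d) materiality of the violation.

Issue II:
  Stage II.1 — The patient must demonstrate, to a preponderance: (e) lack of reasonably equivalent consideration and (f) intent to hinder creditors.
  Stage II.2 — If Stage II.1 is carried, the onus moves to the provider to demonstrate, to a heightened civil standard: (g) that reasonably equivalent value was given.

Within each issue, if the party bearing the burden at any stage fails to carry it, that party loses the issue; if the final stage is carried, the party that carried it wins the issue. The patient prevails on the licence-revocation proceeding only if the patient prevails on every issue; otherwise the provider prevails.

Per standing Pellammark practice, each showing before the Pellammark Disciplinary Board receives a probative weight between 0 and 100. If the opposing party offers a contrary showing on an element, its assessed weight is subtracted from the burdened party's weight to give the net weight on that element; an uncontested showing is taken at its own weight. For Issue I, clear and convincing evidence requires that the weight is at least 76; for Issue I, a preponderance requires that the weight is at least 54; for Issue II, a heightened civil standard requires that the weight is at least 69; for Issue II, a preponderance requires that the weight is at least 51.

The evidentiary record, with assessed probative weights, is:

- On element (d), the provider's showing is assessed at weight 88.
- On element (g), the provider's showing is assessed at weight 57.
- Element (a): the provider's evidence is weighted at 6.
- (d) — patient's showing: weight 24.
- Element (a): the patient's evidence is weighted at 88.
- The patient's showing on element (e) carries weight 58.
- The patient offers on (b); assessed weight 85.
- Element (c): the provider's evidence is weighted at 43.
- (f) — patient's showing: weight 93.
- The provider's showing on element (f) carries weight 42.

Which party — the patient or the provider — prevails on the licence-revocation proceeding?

— Issue I —
Stage I.1 — burden on patient; standard: clear and convincing evidence (weight is at least 76).
    (a): 88 − 6 = 82 ≥ 76 [met]
    (b): 85 ≥ 76 [met]
  Stage I.1 carried; the burden shifts to the provider.
Stage I.2 — burden on provider; standard: a preponderance (weight is at least 54).
    (c): 43 < 54 [not met]
  The provider does not carry Stage I.2.
So the patient prevails on this issue.
— Issue II —
At Stage II.1 the patient must meet a preponderance (weight is at least 51): on (e) the weight is 58, which does reach 51, so (e) meets the standard; on (f) the weight is 93 less the opposing 42 gives net 51, which does reach 51, so (f) meets the standard.
  The patient carries Stage II.1; the provider now bears the burden.
At Stage II.2 the provider must meet a heightened civil standard (weight is at least 69): on (g) the weight is 57, which does not reach 69, so (g) does not meet the standard.
  Stage II.2 not carried; the provider fails its burden.
The patient prevails on this issue.
Per-issue: Issue I → patient; Issue II → patient. The patient must prevail on every issue; overall, the patient prevails.

patient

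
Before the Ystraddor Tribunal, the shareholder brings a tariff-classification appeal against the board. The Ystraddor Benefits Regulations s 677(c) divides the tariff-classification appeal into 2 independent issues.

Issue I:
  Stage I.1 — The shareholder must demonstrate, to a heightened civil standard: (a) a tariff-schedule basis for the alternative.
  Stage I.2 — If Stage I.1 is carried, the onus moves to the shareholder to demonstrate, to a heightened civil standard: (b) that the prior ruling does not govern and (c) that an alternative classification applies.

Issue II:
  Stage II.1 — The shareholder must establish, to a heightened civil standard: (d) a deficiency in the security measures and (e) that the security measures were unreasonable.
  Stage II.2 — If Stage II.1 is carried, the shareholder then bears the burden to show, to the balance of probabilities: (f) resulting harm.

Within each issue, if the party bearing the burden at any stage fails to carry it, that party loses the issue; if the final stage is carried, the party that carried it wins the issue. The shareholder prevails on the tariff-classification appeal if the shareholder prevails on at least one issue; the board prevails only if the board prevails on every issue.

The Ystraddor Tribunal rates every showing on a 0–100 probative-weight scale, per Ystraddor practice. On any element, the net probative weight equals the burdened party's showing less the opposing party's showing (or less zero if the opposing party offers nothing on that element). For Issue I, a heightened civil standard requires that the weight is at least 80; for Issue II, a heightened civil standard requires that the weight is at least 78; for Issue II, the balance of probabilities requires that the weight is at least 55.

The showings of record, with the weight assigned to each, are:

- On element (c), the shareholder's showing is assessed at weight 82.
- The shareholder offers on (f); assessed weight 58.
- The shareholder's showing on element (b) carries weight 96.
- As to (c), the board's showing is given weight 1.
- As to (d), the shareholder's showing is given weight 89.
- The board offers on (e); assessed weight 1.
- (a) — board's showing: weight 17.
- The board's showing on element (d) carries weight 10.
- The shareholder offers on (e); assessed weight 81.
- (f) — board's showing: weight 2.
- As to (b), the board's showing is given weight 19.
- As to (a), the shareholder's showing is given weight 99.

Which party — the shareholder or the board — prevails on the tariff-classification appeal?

shareholder

— Issue I —
Stage I.1 — burden on shareholder; standard: a heightened civil standard (weight is at least 80).
    (a): 99 − 17 = 82 ≥ 80 [met]
  Stage I.1 carried; the burden remains with the shareholder.
Stage I.2 — burden on shareholder; standard: a heightened civil standard (weight is at least 80).
    (b): 96 − 19 = 77 < 80 [not met]
    (c): 82 − 1 = 81 ≥ 80 [met]
  The shareholder does not carry Stage I.2.
The analysis ends at Stage I.2; the board prevails on this issue.
— Issue II —
Stage II.1 (shareholder, a heightened civil standard, weight is at least 78): (d) net 89−10=79 ≥ 78 — meets; (e) net 81−1=80 ≥ 78 — meets.
  Stage II.1 carried; the burden remains with the shareholder.
Stage II.2 (shareholder, the balance of probabilities, weight is at least 55): (f) net 58−2=56 ≥ 55 — meets.
  The shareholder carries the last stage.
All stages carried — the shareholder prevails on this issue.
Per-issue: Issue I → board; Issue II → shareholder. The shareholder must prevail on at least one issue; overall, the shareholder prevails.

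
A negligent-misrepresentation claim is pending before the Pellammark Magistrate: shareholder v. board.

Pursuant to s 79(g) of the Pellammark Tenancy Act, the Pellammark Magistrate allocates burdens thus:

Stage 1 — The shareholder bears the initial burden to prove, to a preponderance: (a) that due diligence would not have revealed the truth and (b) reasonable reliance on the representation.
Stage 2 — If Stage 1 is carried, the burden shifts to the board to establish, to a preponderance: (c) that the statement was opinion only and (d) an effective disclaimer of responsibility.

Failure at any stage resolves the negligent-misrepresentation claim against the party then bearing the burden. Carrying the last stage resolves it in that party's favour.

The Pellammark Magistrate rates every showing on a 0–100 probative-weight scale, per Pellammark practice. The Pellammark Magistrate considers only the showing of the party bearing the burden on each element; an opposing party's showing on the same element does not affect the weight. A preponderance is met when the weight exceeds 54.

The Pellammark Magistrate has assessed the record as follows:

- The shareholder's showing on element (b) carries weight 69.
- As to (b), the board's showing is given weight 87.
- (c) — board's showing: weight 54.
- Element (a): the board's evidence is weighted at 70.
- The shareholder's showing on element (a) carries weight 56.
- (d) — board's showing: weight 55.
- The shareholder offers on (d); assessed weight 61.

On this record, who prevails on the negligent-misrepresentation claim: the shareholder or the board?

Stage 1 — burden on shareholder; standard: a preponderance (weight exceeds 54).
    (a): 56 (board's 70 disregarded) > 54 [met]
    (b): 69 (board's 87 disregarded) > 54 [met]
  Stage 1 carried; the burden shifts to the board.
Stage 2 — burden on board; standard: a preponderance (weight exceeds 54).
    (c): 54 ≤ 54 [not met]
    (d): 55 (shareholder's 61 disregarded) > 54 [met]
  Stage 2 not carried; the board fails its burden.
The analysis ends at Stage 2; the shareholder prevails.

shareholder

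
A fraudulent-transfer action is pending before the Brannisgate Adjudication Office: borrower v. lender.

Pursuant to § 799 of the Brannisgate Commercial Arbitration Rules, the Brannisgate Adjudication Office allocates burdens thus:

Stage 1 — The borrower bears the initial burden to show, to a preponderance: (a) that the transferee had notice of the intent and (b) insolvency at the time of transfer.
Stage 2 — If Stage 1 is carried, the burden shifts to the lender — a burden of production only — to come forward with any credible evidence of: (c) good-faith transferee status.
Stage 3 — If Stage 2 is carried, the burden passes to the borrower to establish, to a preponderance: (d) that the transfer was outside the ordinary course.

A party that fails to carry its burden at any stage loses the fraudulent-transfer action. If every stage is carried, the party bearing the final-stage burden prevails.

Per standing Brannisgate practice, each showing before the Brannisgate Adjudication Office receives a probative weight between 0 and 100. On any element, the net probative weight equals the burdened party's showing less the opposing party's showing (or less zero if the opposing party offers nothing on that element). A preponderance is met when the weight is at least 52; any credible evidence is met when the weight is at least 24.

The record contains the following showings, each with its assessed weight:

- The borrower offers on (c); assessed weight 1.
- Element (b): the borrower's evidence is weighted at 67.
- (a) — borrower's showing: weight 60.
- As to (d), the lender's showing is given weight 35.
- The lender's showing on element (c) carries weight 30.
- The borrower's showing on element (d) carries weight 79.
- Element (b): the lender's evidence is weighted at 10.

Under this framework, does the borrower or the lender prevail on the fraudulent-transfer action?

Stage 1 (borrower, a preponderance, weight is at least 52): (a) 60 ≥ 52 — meets; (b) net 67−10=57 ≥ 52 — meets.
  The borrower carries Stage 1; the lender now bears the burden.
Stage 2 (lender, any credible evidence, weight is at least 24): (c) net 30−1=29 ≥ 24 — meets.
  The lender carries Stage 2; the borrower now bears the burden.
Stage 3 (borrower, a preponderance, weight is at least 52): (d) net 79−35=44 < 52 — fails.
  The borrower does not carry Stage 3.
The lender prevails.

lender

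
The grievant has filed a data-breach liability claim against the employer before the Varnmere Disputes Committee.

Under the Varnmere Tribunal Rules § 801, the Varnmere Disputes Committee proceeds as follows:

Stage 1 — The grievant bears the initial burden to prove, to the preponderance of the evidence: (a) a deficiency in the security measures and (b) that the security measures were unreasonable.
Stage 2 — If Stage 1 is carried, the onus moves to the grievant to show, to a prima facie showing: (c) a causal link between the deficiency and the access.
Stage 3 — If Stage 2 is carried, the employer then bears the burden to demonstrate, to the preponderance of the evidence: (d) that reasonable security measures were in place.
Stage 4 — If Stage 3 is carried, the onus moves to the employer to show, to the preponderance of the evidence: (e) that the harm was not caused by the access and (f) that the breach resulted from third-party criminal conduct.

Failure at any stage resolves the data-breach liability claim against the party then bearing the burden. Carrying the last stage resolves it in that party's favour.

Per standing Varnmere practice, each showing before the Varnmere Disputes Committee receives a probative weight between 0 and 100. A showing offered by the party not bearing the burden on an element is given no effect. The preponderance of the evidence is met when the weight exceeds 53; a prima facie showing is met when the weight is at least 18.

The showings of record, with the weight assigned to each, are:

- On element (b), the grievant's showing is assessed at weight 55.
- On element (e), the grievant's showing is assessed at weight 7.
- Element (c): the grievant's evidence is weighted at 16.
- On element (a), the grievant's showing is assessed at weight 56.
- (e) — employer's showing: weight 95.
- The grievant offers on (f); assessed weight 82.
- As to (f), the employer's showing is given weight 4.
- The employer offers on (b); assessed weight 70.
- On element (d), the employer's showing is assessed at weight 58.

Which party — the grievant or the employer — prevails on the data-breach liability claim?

At Stage 1 the grievant must meet the preponderance of the evidence (weight exceeds 53): on (a) the weight is 56, > 53, so (a) meets the standard; on (b) the weight is 55 (the employer's 70 is given no effect), > 53, so (b) meets the standard.
  All elements met. The grievant retains the burden for Stage 2.
At Stage 2 the grievant must meet a prima facie showing (weight is at least 18): on (c) the weight is 16, which does not reach 18, so (c) does not meet the standard.
  The grievant does not carry Stage 2.
The analysis ends at Stage 2; the employer prevails.

employer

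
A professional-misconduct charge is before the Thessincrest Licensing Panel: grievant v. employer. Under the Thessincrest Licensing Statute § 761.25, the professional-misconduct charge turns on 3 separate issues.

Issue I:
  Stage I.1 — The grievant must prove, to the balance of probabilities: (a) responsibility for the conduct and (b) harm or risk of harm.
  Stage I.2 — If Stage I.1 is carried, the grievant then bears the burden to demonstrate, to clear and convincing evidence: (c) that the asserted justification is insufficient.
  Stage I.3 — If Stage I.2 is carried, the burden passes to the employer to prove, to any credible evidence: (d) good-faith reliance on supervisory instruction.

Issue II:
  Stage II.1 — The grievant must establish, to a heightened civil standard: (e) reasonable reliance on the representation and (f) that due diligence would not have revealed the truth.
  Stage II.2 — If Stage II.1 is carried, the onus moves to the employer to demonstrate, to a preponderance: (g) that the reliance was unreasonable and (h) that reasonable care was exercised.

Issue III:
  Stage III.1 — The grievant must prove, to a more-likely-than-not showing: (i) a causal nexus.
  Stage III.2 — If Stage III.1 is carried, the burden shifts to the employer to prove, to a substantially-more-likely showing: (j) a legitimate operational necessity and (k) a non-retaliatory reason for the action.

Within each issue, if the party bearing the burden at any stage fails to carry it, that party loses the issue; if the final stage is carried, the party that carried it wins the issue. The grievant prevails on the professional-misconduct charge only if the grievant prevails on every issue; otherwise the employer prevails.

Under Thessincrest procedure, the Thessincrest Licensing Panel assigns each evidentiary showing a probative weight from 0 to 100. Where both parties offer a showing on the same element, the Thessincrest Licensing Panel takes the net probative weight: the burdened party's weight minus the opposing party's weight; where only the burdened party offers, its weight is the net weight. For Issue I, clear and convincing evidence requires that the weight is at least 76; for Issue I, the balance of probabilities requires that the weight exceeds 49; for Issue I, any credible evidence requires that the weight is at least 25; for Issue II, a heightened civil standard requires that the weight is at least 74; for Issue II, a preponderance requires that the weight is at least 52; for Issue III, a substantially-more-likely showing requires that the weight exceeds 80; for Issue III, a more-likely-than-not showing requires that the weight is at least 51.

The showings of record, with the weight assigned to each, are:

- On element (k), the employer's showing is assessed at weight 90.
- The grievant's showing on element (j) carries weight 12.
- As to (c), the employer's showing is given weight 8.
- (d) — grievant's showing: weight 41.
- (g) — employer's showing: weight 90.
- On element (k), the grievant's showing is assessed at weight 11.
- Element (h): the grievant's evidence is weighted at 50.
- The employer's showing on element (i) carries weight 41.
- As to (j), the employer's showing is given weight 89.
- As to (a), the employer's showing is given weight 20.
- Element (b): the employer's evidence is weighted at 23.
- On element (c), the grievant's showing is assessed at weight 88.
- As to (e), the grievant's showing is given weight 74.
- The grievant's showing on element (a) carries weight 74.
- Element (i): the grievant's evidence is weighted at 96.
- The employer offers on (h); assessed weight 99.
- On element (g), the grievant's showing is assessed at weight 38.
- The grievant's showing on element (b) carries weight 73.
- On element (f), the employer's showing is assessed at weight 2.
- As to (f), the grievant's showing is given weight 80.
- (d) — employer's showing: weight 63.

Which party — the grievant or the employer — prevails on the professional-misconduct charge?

— Issue I —
Stage I.1 (grievant, the balance of probabilities, weight exceeds 49): (a) net 74−20=54 > 49 — meets; (b) net 73−23=50 > 49 — meets.
  Stage I.1 is satisfied; the grievant continues to bear the burden.
Stage I.2 (grievant, clear and convincing evidence, weight is at least 76): (c) net 88−8=80 ≥ 76 — meets.
  Stage I.2 carried; the burden shifts to the employer.
Stage I.3 (employer, any credible evidence, weight is at least 25): (d) net 63−41=22 < 25 — fails.
  The employer does not carry Stage I.3.
The grievant prevails on this issue.
— Issue II —
Stage II.1 — burden on grievant; standard: a heightened civil standard (weight is at least 74).
    (e): 74 ≥ 74 [met]
    (f): 80 − 2 = 78 ≥ 74 [met]
  All elements met. The burden passes to the employer.
Stage II.2 — burden on employer; standard: a preponderance (weight is at least 52).
    (g): 90 − 38 = 52 ≥ 52 [met]
    (h): 99 − 50 = 49 < 52 [not met]
  The employer does not carry Stage II.2.
The analysis ends at Stage II.2; the grievant prevails on this issue.
— Issue III —
Stage III.1 (grievant, a more-likely-than-not showing, weight is at least 51): (i) net 96−41=55 ≥ 51 — meets.
  Stage III.1 is satisfied; the onus moves to the employer.
Stage III.2 (employer, a substantially-more-likely showing, weight exceeds 80): (j) net 89−12=77 ≤ 80 — fails; (k) net 90−11=79 ≤ 80 — fails.
  The employer does not carry Stage III.2.
So the grievant prevails on this issue.
Per-issue: Issue I → grievant; Issue II → grievant; Issue III → grievant. The grievant must prevail on every issue; overall, the grievant prevails.

grievant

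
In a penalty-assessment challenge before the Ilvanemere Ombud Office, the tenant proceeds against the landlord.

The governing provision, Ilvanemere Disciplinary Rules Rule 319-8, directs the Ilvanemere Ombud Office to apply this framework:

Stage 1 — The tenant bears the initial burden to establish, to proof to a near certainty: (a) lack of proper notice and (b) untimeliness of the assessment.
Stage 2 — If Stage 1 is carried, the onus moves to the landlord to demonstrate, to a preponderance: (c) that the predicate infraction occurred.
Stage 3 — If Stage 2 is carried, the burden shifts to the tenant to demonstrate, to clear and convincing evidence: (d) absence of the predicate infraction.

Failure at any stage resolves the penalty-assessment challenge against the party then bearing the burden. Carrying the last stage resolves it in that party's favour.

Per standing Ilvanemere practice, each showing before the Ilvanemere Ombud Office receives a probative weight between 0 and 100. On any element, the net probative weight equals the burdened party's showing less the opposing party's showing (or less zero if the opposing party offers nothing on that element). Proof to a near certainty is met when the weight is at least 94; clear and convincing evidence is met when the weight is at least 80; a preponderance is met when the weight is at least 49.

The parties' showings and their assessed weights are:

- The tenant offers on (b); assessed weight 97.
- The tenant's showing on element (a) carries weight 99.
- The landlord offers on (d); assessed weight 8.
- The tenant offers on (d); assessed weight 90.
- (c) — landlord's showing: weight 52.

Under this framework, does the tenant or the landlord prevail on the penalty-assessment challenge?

tenant

Stage 1 — burden on tenant; standard: proof to a near certainty (weight is at least 94).
    (a): 99 ≥ 94 [met]
    (b): 97 ≥ 94 [met]
  The tenant carries Stage 1; the landlord now bears the burden.
Stage 2 — burden on landlord; standard: a preponderance (weight is at least 49).
    (c): 52 ≥ 49 [met]
  The landlord carries Stage 2; the tenant now bears the burden.
Stage 3 — burden on tenant; standard: clear and convincing evidence (weight is at least 80).
    (d): 90 − 8 = 82 ≥ 80 [met]
  The tenant carries the last stage.
Every stage carried; the tenant prevails.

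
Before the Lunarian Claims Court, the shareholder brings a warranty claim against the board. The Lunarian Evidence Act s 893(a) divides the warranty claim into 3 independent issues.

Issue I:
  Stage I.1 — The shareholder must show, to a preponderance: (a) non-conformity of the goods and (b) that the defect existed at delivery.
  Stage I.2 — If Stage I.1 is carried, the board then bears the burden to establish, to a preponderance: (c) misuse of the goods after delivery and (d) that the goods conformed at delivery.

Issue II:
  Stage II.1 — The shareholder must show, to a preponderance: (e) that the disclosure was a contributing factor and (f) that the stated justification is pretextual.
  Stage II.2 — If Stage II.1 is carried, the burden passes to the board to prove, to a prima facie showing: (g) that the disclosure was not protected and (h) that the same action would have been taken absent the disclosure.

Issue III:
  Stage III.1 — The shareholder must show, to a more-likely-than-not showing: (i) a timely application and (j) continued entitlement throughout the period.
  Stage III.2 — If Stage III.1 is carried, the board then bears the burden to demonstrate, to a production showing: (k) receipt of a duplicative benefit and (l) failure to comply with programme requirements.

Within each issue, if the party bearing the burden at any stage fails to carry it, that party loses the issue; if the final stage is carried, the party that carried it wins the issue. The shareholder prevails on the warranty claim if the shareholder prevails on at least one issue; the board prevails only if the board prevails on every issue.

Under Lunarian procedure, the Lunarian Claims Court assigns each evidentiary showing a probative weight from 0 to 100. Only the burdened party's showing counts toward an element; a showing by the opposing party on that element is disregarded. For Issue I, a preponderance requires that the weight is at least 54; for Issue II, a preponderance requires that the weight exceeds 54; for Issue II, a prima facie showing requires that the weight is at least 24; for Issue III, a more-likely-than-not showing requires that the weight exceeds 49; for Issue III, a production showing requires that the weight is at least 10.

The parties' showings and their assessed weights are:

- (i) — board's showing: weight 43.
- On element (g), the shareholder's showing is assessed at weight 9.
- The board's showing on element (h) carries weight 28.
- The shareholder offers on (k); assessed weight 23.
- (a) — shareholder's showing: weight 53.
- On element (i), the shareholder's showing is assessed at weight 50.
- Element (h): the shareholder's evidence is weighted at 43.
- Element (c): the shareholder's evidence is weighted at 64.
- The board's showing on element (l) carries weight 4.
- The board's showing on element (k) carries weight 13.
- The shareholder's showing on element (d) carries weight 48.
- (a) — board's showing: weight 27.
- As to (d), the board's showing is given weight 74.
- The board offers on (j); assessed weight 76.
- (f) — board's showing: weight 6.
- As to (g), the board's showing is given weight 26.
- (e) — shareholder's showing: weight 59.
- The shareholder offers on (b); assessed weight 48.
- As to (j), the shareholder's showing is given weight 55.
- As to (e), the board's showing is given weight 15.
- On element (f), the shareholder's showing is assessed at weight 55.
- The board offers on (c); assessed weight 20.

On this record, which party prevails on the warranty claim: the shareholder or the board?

shareholder

— Issue I —
Stage I.1 — burden on shareholder; standard: a preponderance (weight is at least 54).
    (a): 53 (board's 27 disregarded) < 54 [not met]
    (b): 48 < 54 [not met]
  Not every element is met, so the shareholder fails to carry Stage I.1.
The analysis ends at Stage I.1; the board prevails on this issue.
— Issue II —
At Stage II.1 the shareholder must meet a preponderance (weight exceeds 54): on (e) the weight is 59 (the board's 15 is given no effect), > 54, so (e) meets the standard; on (f) the weight is 55 (the board's 6 is given no effect), which does exceed 54, so (f) meets the standard.
  Stage II.1 is satisfied; the onus moves to the board.
At Stage II.2 the board must meet a prima facie showing (weight is at least 24): on (g) the weight is 26 (the shareholder's 9 is given no effect), ≥ 24, so (g) meets the standard; on (h) the weight is 28 (the shareholder's 43 is given no effect), ≥ 24, so (h) meets the standard.
  All elements met at the final stage.
All stages carried — the board prevails on this issue.
— Issue III —
Stage III.1 — burden on shareholder; standard: a more-likely-than-not showing (weight exceeds 49).
    (i): 50 (board's 43 disregarded) > 49 [met]
    (j): 55 (board's 76 disregarded) > 49 [met]
  Stage III.1 carried; the burden shifts to the board.
Stage III.2 — burden on board; standard: a production showing (weight is at least 10).
    (k): 13 (shareholder's 23 disregarded) ≥ 10 [met]
    (l): 4 < 10 [not met]
  The board does not carry Stage III.2.
The analysis ends at Stage III.2; the shareholder prevails on this issue.
Per-issue: Issue I → board; Issue II → board; Issue III → shareholder. The shareholder must prevail on at least one issue; overall, the shareholder prevails.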